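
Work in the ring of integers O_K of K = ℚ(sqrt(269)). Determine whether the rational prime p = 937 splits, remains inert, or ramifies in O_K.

inert

Since 269 ≡ 1 mod 4, the ring of integers is ℤ[(1+√269)/2] with discriminant 269.
937 ∤ 269, so 937 is unramified.
Legendre symbol by Euler's criterion: (269/937) ≡ 269^468 ≡ 936 (mod 937), i.e. (269/937) = -1.
Legendre symbol -1 ⇒ 937 is inert.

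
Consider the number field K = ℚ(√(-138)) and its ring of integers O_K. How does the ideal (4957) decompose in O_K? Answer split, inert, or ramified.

p is inert

-138 mod 4 = 2, hence disc K = 4·(-138) = -552 and O_K = ℤ[√-138].
4957 ∤ -552, so 4957 is unramified.
(-138/4957) = 4819^2478 mod 4957 = 4956, giving Legendre symbol -1.
Legendre symbol -1 ⇒ 4957 is inert.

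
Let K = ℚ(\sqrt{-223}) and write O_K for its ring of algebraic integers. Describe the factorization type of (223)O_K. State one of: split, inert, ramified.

p ramifies

d = -223 ≡ 1 (mod 4), so O_K = ℤ[(1+√-223)/2] and disc(K) = d = -223.
223 divides disc(K) = -223, so 223 ramifies.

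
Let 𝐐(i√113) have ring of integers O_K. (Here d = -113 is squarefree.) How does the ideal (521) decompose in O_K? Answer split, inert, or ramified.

-113 mod 4 = 3, hence disc K = 4·(-113) = -452 and O_K = ℤ[√-113].
disc(K) = -452 is not divisible by 521; 521 is unramified.
Legendre symbol by Euler's criterion: (-113/521) ≡ (-113)^260 ≡ 1 (mod 521), i.e. (-113/521) = 1.
Legendre symbol 1 ⇒ 521 is split.

split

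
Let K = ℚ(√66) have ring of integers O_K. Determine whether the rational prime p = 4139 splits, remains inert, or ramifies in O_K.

splits completely

66 mod 4 = 2, hence disc K = 4·66 = 264 and O_K = ℤ[√66].
Since gcd(4139, 264) = 1 the prime 4139 does not ramify.
Euler's criterion: 66^2069 mod 4139 = 1. Thus (66|4139) = 1.
d is a quadratic residue mod p, hence 4139 splits in O_K.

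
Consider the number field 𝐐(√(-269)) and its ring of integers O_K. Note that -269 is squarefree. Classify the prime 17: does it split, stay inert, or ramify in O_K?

inert

-269 mod 4 = 3, hence disc K = 4·(-269) = -1076 and O_K = ℤ[√-269].
17 ∤ -1076, so 17 is unramified.
Euler's criterion: (-269)^8 mod 17 = 16. Thus (-269|17) = -1.
d is a non-residue mod p, hence 17 remains inert in O_K.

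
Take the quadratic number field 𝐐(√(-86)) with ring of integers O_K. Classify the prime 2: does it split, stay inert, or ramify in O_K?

d = -86 ≡ 2 (mod 4), so O_K = ℤ[√-86] and disc(K) = 4d = -344.
Ramification test: 2 | -344. The prime 2 ramifies in K.

2 is ramified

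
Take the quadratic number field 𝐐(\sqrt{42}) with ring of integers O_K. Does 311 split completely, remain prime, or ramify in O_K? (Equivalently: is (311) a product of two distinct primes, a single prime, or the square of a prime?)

Since 42 ≢ 1 mod 4, the ring of integers is ℤ[√42] with discriminant 4·42 = 168.
Since gcd(311, 168) = 1 the prime 311 does not ramify.
Compute (42/311) via Euler: 42^((311-1)/2) mod 311 = 1, so (42/311) = 1.
(42/311) = 1, so 311 splits.

split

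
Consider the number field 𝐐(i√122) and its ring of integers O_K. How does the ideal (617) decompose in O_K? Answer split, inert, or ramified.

-122 mod 4 = 2, hence disc K = 4·(-122) = -488 and O_K = ℤ[√-122].
disc(K) = -488 is not divisible by 617; 617 is unramified.
(-122/617) = 495^308 mod 617 = 616, giving Legendre symbol -1.
Legendre symbol -1 ⇒ 617 is inert.

inert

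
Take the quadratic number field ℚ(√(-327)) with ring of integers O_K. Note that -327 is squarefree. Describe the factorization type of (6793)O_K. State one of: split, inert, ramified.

6793 splits in O_K

-327 mod 4 = 1, hence disc K = -327 and O_K = ℤ[(1+√-327)/2].
Since gcd(6793, -327) = 1 the prime 6793 does not ramify.
Compute (-327/6793) via Euler: 6466^((6793-1)/2) mod 6793 = 1, so (-327/6793) = 1.
Legendre symbol 1 ⇒ 6793 is split.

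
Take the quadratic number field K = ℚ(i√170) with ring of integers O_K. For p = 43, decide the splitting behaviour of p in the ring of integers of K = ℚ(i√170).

d = -170 ≡ 2 (mod 4), so O_K = ℤ[√-170] and disc(K) = 4d = -680.
43 ∤ -680, so 43 is unramified.
Compute (-170/43) via Euler: 2^((43-1)/2) mod 43 = 42, so (-170/43) = -1.
(-170/43) = -1, so 43 is inert.

43 remains inert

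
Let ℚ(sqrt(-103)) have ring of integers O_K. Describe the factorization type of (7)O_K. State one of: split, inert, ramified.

splits completely

d = -103 ≡ 1 (mod 4), so O_K = ℤ[(1+√-103)/2] and disc(K) = d = -103.
7 ∤ -103, so 7 is unramified.
Compute (-103/7) via Euler: 2^((7-1)/2) mod 7 = 1, so (-103/7) = 1.
d is a quadratic residue mod p, hence 7 splits in O_K.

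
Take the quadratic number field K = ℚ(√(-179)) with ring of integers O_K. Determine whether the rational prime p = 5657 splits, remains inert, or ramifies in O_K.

-179 mod 4 = 1, hence disc K = -179 and O_K = ℤ[(1+√-179)/2].
disc(K) = -179 is not divisible by 5657; 5657 is unramified.
(-179/5657) = 5478^2828 mod 5657 = 1, giving Legendre symbol 1.
d is a quadratic residue mod p, hence 5657 splits in O_K.

splits completely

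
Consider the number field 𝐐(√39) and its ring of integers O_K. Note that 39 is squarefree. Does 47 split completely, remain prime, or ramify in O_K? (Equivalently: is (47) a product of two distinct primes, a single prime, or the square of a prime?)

Since 39 ≢ 1 mod 4, the ring of integers is ℤ[√39] with discriminant 4·39 = 156.
47 ∤ 156, so 47 is unramified.
Compute (39/47) via Euler: 39^((47-1)/2) mod 47 = 46, so (39/47) = -1.
(39/47) = -1, so 47 is inert.

inert — (47) stays prime in O_K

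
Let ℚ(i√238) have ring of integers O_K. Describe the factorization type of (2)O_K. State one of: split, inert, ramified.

d = -238 ≡ 2 (mod 4), so O_K = ℤ[√-238] and disc(K) = 4d = -952.
2 divides disc(K) = -952, so 2 ramifies.

ramifies in O_K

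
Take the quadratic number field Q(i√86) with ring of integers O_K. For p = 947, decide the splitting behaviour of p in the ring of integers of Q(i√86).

inert — (947) stays prime in O_K

-86 mod 4 = 2, hence disc K = 4·(-86) = -344 and O_K = ℤ[√-86].
disc(K) = -344 is not divisible by 947; 947 is unramified.
Legendre symbol by Euler's criterion: (-86/947) ≡ (-86)^473 ≡ 946 (mod 947), i.e. (-86/947) = -1.
d is a non-residue mod p, hence 947 remains inert in O_K.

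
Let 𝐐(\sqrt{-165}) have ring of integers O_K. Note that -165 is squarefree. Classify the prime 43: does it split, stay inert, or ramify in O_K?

inert — (43) stays prime in O_K

Since -165 ≢ 1 mod 4, the ring of integers is ℤ[√-165] with discriminant 4·(-165) = -660.
disc(K) = -660 is not divisible by 43; 43 is unramified.
Legendre symbol by Euler's criterion: (-165/43) ≡ (-165)^21 ≡ 42 (mod 43), i.e. (-165/43) = -1.
d is a non-residue mod p, hence 43 remains inert in O_K.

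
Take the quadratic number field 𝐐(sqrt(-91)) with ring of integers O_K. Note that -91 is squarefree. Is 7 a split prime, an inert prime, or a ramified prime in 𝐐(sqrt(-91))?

d = -91 ≡ 1 (mod 4), so O_K = ℤ[(1+√-91)/2] and disc(K) = d = -91.
7 divides disc(K) = -91, so 7 ramifies.

ramifies in O_K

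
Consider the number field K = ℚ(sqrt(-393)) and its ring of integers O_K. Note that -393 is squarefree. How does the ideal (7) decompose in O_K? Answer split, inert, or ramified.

d = -393 ≡ 3 (mod 4), so O_K = ℤ[√-393] and disc(K) = 4d = -1572.
Since gcd(7, -1572) = 1 the prime 7 does not ramify.
Euler's criterion: (-393)^3 mod 7 = 6. Thus (-393|7) = -1.
Legendre symbol -1 ⇒ 7 is inert.

p is inert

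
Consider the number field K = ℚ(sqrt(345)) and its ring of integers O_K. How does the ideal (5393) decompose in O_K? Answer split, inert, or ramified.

p is inert

d = 345 ≡ 1 (mod 4), so O_K = ℤ[(1+√345)/2] and disc(K) = d = 345.
disc(K) = 345 is not divisible by 5393; 5393 is unramified.
Euler's criterion: 345^2696 mod 5393 = 5392. Thus (345|5393) = -1.
d is a non-residue mod p, hence 5393 remains inert in O_K.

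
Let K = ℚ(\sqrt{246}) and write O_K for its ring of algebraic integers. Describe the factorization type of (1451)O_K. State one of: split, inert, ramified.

inert

d = 246 ≡ 2 (mod 4), so O_K = ℤ[√246] and disc(K) = 4d = 984.
1451 ∤ 984, so 1451 is unramified.
Legendre symbol by Euler's criterion: (246/1451) ≡ 246^725 ≡ 1450 (mod 1451), i.e. (246/1451) = -1.
d is a non-residue mod p, hence 1451 remains inert in O_K.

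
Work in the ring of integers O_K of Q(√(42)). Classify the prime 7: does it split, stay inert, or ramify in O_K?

ramifies in O_K

d = 42 ≡ 2 (mod 4), so O_K = ℤ[√42] and disc(K) = 4d = 168.
disc(K) = 168 = 7·24, so p = 7 is ramified.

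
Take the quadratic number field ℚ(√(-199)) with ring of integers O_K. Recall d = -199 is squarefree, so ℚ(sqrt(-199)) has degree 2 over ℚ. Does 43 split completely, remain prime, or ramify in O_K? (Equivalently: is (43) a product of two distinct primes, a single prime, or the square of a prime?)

-199 mod 4 = 1, hence disc K = -199 and O_K = ℤ[(1+√-199)/2].
Since gcd(43, -199) = 1 the prime 43 does not ramify.
Compute (-199/43) via Euler: 16^((43-1)/2) mod 43 = 1, so (-199/43) = 1.
Legendre symbol 1 ⇒ 43 is split.

p splits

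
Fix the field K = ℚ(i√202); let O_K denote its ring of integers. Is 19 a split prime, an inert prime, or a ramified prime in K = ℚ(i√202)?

-202 mod 4 = 2, hence disc K = 4·(-202) = -808 and O_K = ℤ[√-202].
Since gcd(19, -808) = 1 the prime 19 does not ramify.
Legendre symbol by Euler's criterion: (-202/19) ≡ (-202)^9 ≡ 1 (mod 19), i.e. (-202/19) = 1.
(-202/19) = 1, so 19 splits.

split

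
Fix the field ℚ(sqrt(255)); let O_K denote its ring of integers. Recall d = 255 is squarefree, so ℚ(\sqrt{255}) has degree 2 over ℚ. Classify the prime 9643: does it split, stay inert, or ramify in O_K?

Since 255 ≢ 1 mod 4, the ring of integers is ℤ[√255] with discriminant 4·255 = 1020.
Since gcd(9643, 1020) = 1 the prime 9643 does not ramify.
Legendre symbol by Euler's criterion: (255/9643) ≡ 255^4821 ≡ 1 (mod 9643), i.e. (255/9643) = 1.
Legendre symbol 1 ⇒ 9643 is split.

splits completely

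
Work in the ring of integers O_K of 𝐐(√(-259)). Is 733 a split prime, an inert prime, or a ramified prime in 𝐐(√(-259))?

p is inert

-259 mod 4 = 1, hence disc K = -259 and O_K = ℤ[(1+√-259)/2].
Since gcd(733, -259) = 1 the prime 733 does not ramify.
(-259/733) = 474^366 mod 733 = 732, giving Legendre symbol -1.
d is a non-residue mod p, hence 733 remains inert in O_K.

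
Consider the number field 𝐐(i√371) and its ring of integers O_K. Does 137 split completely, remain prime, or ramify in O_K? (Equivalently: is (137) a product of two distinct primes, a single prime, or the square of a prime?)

p is inert

Since -371 ≡ 1 mod 4, the ring of integers is ℤ[(1+√-371)/2] with discriminant -371.
disc(K) = -371 is not divisible by 137; 137 is unramified.
(-371/137) = 40^68 mod 137 = 136, giving Legendre symbol -1.
d is a non-residue mod p, hence 137 remains inert in O_K.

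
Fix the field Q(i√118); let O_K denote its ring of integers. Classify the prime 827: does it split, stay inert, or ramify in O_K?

d = -118 ≡ 2 (mod 4), so O_K = ℤ[√-118] and disc(K) = 4d = -472.
Since gcd(827, -472) = 1 the prime 827 does not ramify.
Legendre symbol by Euler's criterion: (-118/827) ≡ (-118)^413 ≡ 826 (mod 827), i.e. (-118/827) = -1.
Legendre symbol -1 ⇒ 827 is inert.

inert — (827) stays prime in O_K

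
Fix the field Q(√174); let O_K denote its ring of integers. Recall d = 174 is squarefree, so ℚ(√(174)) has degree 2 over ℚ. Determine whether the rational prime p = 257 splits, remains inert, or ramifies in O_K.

174 mod 4 = 2, hence disc K = 4·174 = 696 and O_K = ℤ[√174].
disc(K) = 696 is not divisible by 257; 257 is unramified.
Compute (174/257) via Euler: 174^((257-1)/2) mod 257 = 256, so (174/257) = -1.
Legendre symbol -1 ⇒ 257 is inert.

remains prime (inert)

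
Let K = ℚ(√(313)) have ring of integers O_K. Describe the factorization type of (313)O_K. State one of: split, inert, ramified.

ramified — (313) = 𝔭²

Since 313 ≡ 1 mod 4, the ring of integers is ℤ[(1+√313)/2] with discriminant 313.
disc(K) = 313 = 313·1, so p = 313 is ramified.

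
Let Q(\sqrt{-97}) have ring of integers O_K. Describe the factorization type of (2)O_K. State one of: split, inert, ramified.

Since -97 ≢ 1 mod 4, the ring of integers is ℤ[√-97] with discriminant 4·(-97) = -388.
Ramification test: 2 | -388. The prime 2 ramifies in K.

ramified — (2) = 𝔭²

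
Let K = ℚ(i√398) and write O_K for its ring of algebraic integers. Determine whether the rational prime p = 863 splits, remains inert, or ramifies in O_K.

remains prime (inert)

-398 mod 4 = 2, hence disc K = 4·(-398) = -1592 and O_K = ℤ[√-398].
disc(K) = -1592 is not divisible by 863; 863 is unramified.
Legendre symbol by Euler's criterion: (-398/863) ≡ (-398)^431 ≡ 862 (mod 863), i.e. (-398/863) = -1.
d is a non-residue mod p, hence 863 remains inert in O_K.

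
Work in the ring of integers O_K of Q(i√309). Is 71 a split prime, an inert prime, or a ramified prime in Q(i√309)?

Since -309 ≢ 1 mod 4, the ring of integers is ℤ[√-309] with discriminant 4·(-309) = -1236.
71 ∤ -1236, so 71 is unramified.
Compute (-309/71) via Euler: 46^((71-1)/2) mod 71 = 70, so (-309/71) = -1.
Legendre symbol -1 ⇒ 71 is inert.

inert — (71) stays prime in O_K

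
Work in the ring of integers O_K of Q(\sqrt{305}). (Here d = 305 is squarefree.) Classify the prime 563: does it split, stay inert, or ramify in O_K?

Since 305 ≡ 1 mod 4, the ring of integers is ℤ[(1+√305)/2] with discriminant 305.
Since gcd(563, 305) = 1 the prime 563 does not ramify.
Compute (305/563) via Euler: 305^((563-1)/2) mod 563 = 562, so (305/563) = -1.
d is a non-residue mod p, hence 563 remains inert in O_K.

inert — (563) stays prime in O_K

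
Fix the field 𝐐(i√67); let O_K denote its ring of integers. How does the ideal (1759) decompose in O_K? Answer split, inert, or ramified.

splits completely

d = -67 ≡ 1 (mod 4), so O_K = ℤ[(1+√-67)/2] and disc(K) = d = -67.
1759 ∤ -67, so 1759 is unramified.
Euler's criterion: (-67)^879 mod 1759 = 1. Thus (-67|1759) = 1.
(-67/1759) = 1, so 1759 splits.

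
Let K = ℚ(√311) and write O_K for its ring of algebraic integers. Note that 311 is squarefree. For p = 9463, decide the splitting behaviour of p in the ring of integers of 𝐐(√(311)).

splits completely

311 mod 4 = 3, hence disc K = 4·311 = 1244 and O_K = ℤ[√311].
Since gcd(9463, 1244) = 1 the prime 9463 does not ramify.
Euler's criterion: 311^4731 mod 9463 = 1. Thus (311|9463) = 1.
Legendre symbol 1 ⇒ 9463 is split.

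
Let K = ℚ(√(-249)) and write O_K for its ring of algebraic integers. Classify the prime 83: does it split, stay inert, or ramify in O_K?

-249 mod 4 = 3, hence disc K = 4·(-249) = -996 and O_K = ℤ[√-249].
Ramification test: 83 | -996. The prime 83 ramifies in K.

p ramifies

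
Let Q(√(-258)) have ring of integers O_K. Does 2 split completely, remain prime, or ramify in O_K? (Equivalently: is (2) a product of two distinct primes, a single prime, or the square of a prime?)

2 is ramified

Since -258 ≢ 1 mod 4, the ring of integers is ℤ[√-258] with discriminant 4·(-258) = -1032.
Ramification test: 2 | -1032. The prime 2 ramifies in K.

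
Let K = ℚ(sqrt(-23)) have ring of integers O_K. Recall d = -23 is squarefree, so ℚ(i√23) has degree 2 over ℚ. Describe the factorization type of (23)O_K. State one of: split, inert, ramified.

-23 mod 4 = 1, hence disc K = -23 and O_K = ℤ[(1+√-23)/2].
23 divides disc(K) = -23, so 23 ramifies.

23 is ramified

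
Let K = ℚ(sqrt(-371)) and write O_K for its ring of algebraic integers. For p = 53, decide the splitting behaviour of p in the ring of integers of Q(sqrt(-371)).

ramified

Since -371 ≡ 1 mod 4, the ring of integers is ℤ[(1+√-371)/2] with discriminant -371.
disc(K) = -371 = 53·(-7), so p = 53 is ramified.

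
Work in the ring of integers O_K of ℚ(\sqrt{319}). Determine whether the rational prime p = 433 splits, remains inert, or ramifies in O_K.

p is inert

319 mod 4 = 3, hence disc K = 4·319 = 1276 and O_K = ℤ[√319].
Since gcd(433, 1276) = 1 the prime 433 does not ramify.
(319/433) = 319^216 mod 433 = 432, giving Legendre symbol -1.
Legendre symbol -1 ⇒ 433 is inert.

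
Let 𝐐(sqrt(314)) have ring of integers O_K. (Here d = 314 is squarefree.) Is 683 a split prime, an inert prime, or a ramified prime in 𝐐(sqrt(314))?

split — (683) = 𝔭₁𝔭₂ with 𝔭₁ ≠ 𝔭₂

Since 314 ≢ 1 mod 4, the ring of integers is ℤ[√314] with discriminant 4·314 = 1256.
disc(K) = 1256 is not divisible by 683; 683 is unramified.
Legendre symbol by Euler's criterion: (314/683) ≡ 314^341 ≡ 1 (mod 683), i.e. (314/683) = 1.
Legendre symbol 1 ⇒ 683 is split.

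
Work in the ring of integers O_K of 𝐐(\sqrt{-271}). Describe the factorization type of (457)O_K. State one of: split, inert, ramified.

inert — (457) stays prime in O_K

d = -271 ≡ 1 (mod 4), so O_K = ℤ[(1+√-271)/2] and disc(K) = d = -271.
457 ∤ -271, so 457 is unramified.
Compute (-271/457) via Euler: 186^((457-1)/2) mod 457 = 456, so (-271/457) = -1.
d is a non-residue mod p, hence 457 remains inert in O_K.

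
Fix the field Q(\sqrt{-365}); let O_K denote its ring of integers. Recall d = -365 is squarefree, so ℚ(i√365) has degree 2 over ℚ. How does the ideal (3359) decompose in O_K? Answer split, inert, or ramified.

d = -365 ≡ 3 (mod 4), so O_K = ℤ[√-365] and disc(K) = 4d = -1460.
3359 ∤ -1460, so 3359 is unramified.
Euler's criterion: (-365)^1679 mod 3359 = 3358. Thus (-365|3359) = -1.
Legendre symbol -1 ⇒ 3359 is inert.

remains prime (inert)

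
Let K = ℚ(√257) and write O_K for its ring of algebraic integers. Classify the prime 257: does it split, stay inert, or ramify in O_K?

d = 257 ≡ 1 (mod 4), so O_K = ℤ[(1+√257)/2] and disc(K) = d = 257.
disc(K) = 257 = 257·1, so p = 257 is ramified.

ramified — (257) = 𝔭²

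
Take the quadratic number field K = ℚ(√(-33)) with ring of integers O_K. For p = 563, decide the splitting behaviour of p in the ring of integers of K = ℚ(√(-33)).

563 remains inert

Since -33 ≢ 1 mod 4, the ring of integers is ℤ[√-33] with discriminant 4·(-33) = -132.
disc(K) = -132 is not divisible by 563; 563 is unramified.
Compute (-33/563) via Euler: 530^((563-1)/2) mod 563 = 562, so (-33/563) = -1.
Legendre symbol -1 ⇒ 563 is inert.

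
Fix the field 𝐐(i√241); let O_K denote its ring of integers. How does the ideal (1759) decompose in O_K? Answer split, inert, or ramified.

inert

Since -241 ≢ 1 mod 4, the ring of integers is ℤ[√-241] with discriminant 4·(-241) = -964.
1759 ∤ -964, so 1759 is unramified.
Legendre symbol by Euler's criterion: (-241/1759) ≡ (-241)^879 ≡ 1758 (mod 1759), i.e. (-241/1759) = -1.
(-241/1759) = -1, so 1759 is inert.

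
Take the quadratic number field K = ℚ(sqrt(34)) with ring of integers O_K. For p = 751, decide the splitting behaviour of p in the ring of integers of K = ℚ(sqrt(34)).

remains prime (inert)

d = 34 ≡ 2 (mod 4), so O_K = ℤ[√34] and disc(K) = 4d = 136.
751 ∤ 136, so 751 is unramified.
Euler's criterion: 34^375 mod 751 = 750. Thus (34|751) = -1.
(34/751) = -1, so 751 is inert.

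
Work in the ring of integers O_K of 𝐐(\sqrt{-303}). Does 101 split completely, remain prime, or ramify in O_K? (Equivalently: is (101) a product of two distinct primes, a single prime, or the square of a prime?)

ramifies in O_K

-303 mod 4 = 1, hence disc K = -303 and O_K = ℤ[(1+√-303)/2].
Ramification test: 101 | -303. The prime 101 ramifies in K.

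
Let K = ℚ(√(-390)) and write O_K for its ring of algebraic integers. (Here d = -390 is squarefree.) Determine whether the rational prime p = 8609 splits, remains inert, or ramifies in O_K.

-390 mod 4 = 2, hence disc K = 4·(-390) = -1560 and O_K = ℤ[√-390].
Since gcd(8609, -1560) = 1 the prime 8609 does not ramify.
Euler's criterion: (-390)^4304 mod 8609 = 8608. Thus (-390|8609) = -1.
(-390/8609) = -1, so 8609 is inert.

inert — (8609) stays prime in O_K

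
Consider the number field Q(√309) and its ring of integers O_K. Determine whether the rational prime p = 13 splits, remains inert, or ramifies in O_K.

p splits

309 mod 4 = 1, hence disc K = 309 and O_K = ℤ[(1+√309)/2].
Since gcd(13, 309) = 1 the prime 13 does not ramify.
Compute (309/13) via Euler: 10^((13-1)/2) mod 13 = 1, so (309/13) = 1.
d is a quadratic residue mod p, hence 13 splits in O_K.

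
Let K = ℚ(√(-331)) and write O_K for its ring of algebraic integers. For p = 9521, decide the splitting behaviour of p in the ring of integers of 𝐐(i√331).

split

-331 mod 4 = 1, hence disc K = -331 and O_K = ℤ[(1+√-331)/2].
Since gcd(9521, -331) = 1 the prime 9521 does not ramify.
(-331/9521) = 9190^4760 mod 9521 = 1, giving Legendre symbol 1.
Legendre symbol 1 ⇒ 9521 is split.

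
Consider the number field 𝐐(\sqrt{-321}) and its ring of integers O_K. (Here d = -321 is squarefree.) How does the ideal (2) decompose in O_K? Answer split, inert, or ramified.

-321 mod 4 = 3, hence disc K = 4·(-321) = -1284 and O_K = ℤ[√-321].
disc(K) = -1284 = 2·(-642), so p = 2 is ramified.

2 is ramified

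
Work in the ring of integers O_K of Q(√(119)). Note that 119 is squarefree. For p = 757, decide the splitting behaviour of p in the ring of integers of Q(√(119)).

Since 119 ≢ 1 mod 4, the ring of integers is ℤ[√119] with discriminant 4·119 = 476.
disc(K) = 476 is not divisible by 757; 757 is unramified.
Legendre symbol by Euler's criterion: (119/757) ≡ 119^378 ≡ 1 (mod 757), i.e. (119/757) = 1.
Legendre symbol 1 ⇒ 757 is split.

splits completely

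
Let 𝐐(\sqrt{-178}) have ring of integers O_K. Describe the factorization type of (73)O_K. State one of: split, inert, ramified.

d = -178 ≡ 2 (mod 4), so O_K = ℤ[√-178] and disc(K) = 4d = -712.
Since gcd(73, -712) = 1 the prime 73 does not ramify.
Legendre symbol by Euler's criterion: (-178/73) ≡ (-178)^36 ≡ 1 (mod 73), i.e. (-178/73) = 1.
Legendre symbol 1 ⇒ 73 is split.

split — (73) = 𝔭₁𝔭₂ with 𝔭₁ ≠ 𝔭₂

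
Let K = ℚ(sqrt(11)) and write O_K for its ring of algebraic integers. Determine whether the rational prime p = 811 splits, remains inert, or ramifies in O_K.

split — (811) = 𝔭₁𝔭₂ with 𝔭₁ ≠ 𝔭₂

11 mod 4 = 3, hence disc K = 4·11 = 44 and O_K = ℤ[√11].
disc(K) = 44 is not divisible by 811; 811 is unramified.
Legendre symbol by Euler's criterion: (11/811) ≡ 11^405 ≡ 1 (mod 811), i.e. (11/811) = 1.
Legendre symbol 1 ⇒ 811 is split.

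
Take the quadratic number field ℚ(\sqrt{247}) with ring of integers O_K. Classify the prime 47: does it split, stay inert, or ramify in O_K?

d = 247 ≡ 3 (mod 4), so O_K = ℤ[√247] and disc(K) = 4d = 988.
Since gcd(47, 988) = 1 the prime 47 does not ramify.
Compute (247/47) via Euler: 12^((47-1)/2) mod 47 = 1, so (247/47) = 1.
d is a quadratic residue mod p, hence 47 splits in O_K.

splits completely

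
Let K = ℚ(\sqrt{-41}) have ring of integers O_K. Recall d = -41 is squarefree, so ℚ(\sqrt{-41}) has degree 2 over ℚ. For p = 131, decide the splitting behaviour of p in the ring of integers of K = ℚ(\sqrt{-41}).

inert — (131) stays prime in O_K

-41 mod 4 = 3, hence disc K = 4·(-41) = -164 and O_K = ℤ[√-41].
disc(K) = -164 is not divisible by 131; 131 is unramified.
Euler's criterion: (-41)^65 mod 131 = 130. Thus (-41|131) = -1.
d is a non-residue mod p, hence 131 remains inert in O_K.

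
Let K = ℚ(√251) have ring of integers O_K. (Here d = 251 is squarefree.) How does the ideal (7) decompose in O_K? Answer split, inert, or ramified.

remains prime (inert)

Since 251 ≢ 1 mod 4, the ring of integers is ℤ[√251] with discriminant 4·251 = 1004.
Since gcd(7, 1004) = 1 the prime 7 does not ramify.
Compute (251/7) via Euler: 6^((7-1)/2) mod 7 = 6, so (251/7) = -1.
d is a non-residue mod p, hence 7 remains inert in O_K.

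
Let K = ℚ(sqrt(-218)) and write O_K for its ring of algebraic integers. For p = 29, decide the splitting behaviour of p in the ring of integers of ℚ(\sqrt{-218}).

d = -218 ≡ 2 (mod 4), so O_K = ℤ[√-218] and disc(K) = 4d = -872.
29 ∤ -872, so 29 is unramified.
(-218/29) = 14^14 mod 29 = 28, giving Legendre symbol -1.
d is a non-residue mod p, hence 29 remains inert in O_K.

inert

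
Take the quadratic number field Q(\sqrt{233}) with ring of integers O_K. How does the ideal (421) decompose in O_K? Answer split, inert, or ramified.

inert — (421) stays prime in O_K

d = 233 ≡ 1 (mod 4), so O_K = ℤ[(1+√233)/2] and disc(K) = d = 233.
disc(K) = 233 is not divisible by 421; 421 is unramified.
Legendre symbol by Euler's criterion: (233/421) ≡ 233^210 ≡ 420 (mod 421), i.e. (233/421) = -1.
Legendre symbol -1 ⇒ 421 is inert.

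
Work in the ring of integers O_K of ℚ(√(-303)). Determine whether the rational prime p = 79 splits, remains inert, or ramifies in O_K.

split

d = -303 ≡ 1 (mod 4), so O_K = ℤ[(1+√-303)/2] and disc(K) = d = -303.
disc(K) = -303 is not divisible by 79; 79 is unramified.
Euler's criterion: (-303)^39 mod 79 = 1. Thus (-303|79) = 1.
d is a quadratic residue mod p, hence 79 splits in O_K.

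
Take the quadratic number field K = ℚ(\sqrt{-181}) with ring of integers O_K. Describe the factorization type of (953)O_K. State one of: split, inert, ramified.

-181 mod 4 = 3, hence disc K = 4·(-181) = -724 and O_K = ℤ[√-181].
disc(K) = -724 is not divisible by 953; 953 is unramified.
Euler's criterion: (-181)^476 mod 953 = 1. Thus (-181|953) = 1.
d is a quadratic residue mod p, hence 953 splits in O_K.

split — (953) = 𝔭₁𝔭₂ with 𝔭₁ ≠ 𝔭₂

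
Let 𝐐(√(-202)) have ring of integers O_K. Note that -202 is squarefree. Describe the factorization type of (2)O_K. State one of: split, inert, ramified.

-202 mod 4 = 2, hence disc K = 4·(-202) = -808 and O_K = ℤ[√-202].
disc(K) = -808 = 2·(-404), so p = 2 is ramified.

ramified — (2) = 𝔭²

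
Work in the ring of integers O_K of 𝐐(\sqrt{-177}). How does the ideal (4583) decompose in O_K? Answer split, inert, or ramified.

d = -177 ≡ 3 (mod 4), so O_K = ℤ[√-177] and disc(K) = 4d = -708.
Since gcd(4583, -708) = 1 the prime 4583 does not ramify.
Euler's criterion: (-177)^2291 mod 4583 = 4582. Thus (-177|4583) = -1.
Legendre symbol -1 ⇒ 4583 is inert.

inert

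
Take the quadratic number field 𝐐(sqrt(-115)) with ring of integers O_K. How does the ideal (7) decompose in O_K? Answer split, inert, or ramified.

Since -115 ≡ 1 mod 4, the ring of integers is ℤ[(1+√-115)/2] with discriminant -115.
Since gcd(7, -115) = 1 the prime 7 does not ramify.
Legendre symbol by Euler's criterion: (-115/7) ≡ (-115)^3 ≡ 1 (mod 7), i.e. (-115/7) = 1.
Legendre symbol 1 ⇒ 7 is split.

split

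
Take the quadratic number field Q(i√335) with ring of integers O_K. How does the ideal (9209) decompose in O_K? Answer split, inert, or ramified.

d = -335 ≡ 1 (mod 4), so O_K = ℤ[(1+√-335)/2] and disc(K) = d = -335.
9209 ∤ -335, so 9209 is unramified.
Euler's criterion: (-335)^4604 mod 9209 = 9208. Thus (-335|9209) = -1.
(-335/9209) = -1, so 9209 is inert.

p is inert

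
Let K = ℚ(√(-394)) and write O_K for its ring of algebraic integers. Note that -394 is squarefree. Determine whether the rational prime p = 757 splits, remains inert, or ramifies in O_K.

d = -394 ≡ 2 (mod 4), so O_K = ℤ[√-394] and disc(K) = 4d = -1576.
Since gcd(757, -1576) = 1 the prime 757 does not ramify.
Compute (-394/757) via Euler: 363^((757-1)/2) mod 757 = 1, so (-394/757) = 1.
d is a quadratic residue mod p, hence 757 splits in O_K.

split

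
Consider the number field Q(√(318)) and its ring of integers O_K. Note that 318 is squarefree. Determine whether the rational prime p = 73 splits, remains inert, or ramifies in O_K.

inert — (73) stays prime in O_K

318 mod 4 = 2, hence disc K = 4·318 = 1272 and O_K = ℤ[√318].
Since gcd(73, 1272) = 1 the prime 73 does not ramify.
(318/73) = 26^36 mod 73 = 72, giving Legendre symbol -1.
(318/73) = -1, so 73 is inert.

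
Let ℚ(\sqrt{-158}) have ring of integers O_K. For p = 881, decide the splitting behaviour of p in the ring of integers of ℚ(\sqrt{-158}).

Since -158 ≢ 1 mod 4, the ring of integers is ℤ[√-158] with discriminant 4·(-158) = -632.
881 ∤ -632, so 881 is unramified.
Euler's criterion: (-158)^440 mod 881 = 880. Thus (-158|881) = -1.
d is a non-residue mod p, hence 881 remains inert in O_K.

inert — (881) stays prime in O_K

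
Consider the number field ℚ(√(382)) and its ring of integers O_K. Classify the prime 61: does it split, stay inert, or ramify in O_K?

split — (61) = 𝔭₁𝔭₂ with 𝔭₁ ≠ 𝔭₂

Since 382 ≢ 1 mod 4, the ring of integers is ℤ[√382] with discriminant 4·382 = 1528.
disc(K) = 1528 is not divisible by 61; 61 is unramified.
Legendre symbol by Euler's criterion: (382/61) ≡ 382^30 ≡ 1 (mod 61), i.e. (382/61) = 1.
(382/61) = 1, so 61 splits.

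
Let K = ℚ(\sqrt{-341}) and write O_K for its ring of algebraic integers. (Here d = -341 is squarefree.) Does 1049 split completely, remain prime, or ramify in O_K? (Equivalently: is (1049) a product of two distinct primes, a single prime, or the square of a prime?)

d = -341 ≡ 3 (mod 4), so O_K = ℤ[√-341] and disc(K) = 4d = -1364.
1049 ∤ -1364, so 1049 is unramified.
(-341/1049) = 708^524 mod 1049 = 1048, giving Legendre symbol -1.
(-341/1049) = -1, so 1049 is inert.

remains prime (inert)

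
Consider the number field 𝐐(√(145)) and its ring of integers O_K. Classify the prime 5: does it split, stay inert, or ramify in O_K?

d = 145 ≡ 1 (mod 4), so O_K = ℤ[(1+√145)/2] and disc(K) = d = 145.
Ramification test: 5 | 145. The prime 5 ramifies in K.

5 is ramified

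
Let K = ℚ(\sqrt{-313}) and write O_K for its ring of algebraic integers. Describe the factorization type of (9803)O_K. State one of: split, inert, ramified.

9803 remains inert

-313 mod 4 = 3, hence disc K = 4·(-313) = -1252 and O_K = ℤ[√-313].
disc(K) = -1252 is not divisible by 9803; 9803 is unramified.
Euler's criterion: (-313)^4901 mod 9803 = 9802. Thus (-313|9803) = -1.
d is a non-residue mod p, hence 9803 remains inert in O_K.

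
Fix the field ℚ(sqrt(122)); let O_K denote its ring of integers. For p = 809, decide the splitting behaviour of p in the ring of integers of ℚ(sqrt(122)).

d = 122 ≡ 2 (mod 4), so O_K = ℤ[√122] and disc(K) = 4d = 488.
Since gcd(809, 488) = 1 the prime 809 does not ramify.
(122/809) = 122^404 mod 809 = 1, giving Legendre symbol 1.
d is a quadratic residue mod p, hence 809 splits in O_K.

p splits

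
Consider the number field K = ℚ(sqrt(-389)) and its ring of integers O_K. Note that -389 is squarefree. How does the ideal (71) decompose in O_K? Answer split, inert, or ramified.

-389 mod 4 = 3, hence disc K = 4·(-389) = -1556 and O_K = ℤ[√-389].
disc(K) = -1556 is not divisible by 71; 71 is unramified.
Legendre symbol by Euler's criterion: (-389/71) ≡ (-389)^35 ≡ 1 (mod 71), i.e. (-389/71) = 1.
Legendre symbol 1 ⇒ 71 is split.

71 splits in O_K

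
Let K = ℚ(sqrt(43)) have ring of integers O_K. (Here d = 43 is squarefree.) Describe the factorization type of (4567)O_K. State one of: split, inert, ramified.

d = 43 ≡ 3 (mod 4), so O_K = ℤ[√43] and disc(K) = 4d = 172.
Since gcd(4567, 172) = 1 the prime 4567 does not ramify.
Euler's criterion: 43^2283 mod 4567 = 4566. Thus (43|4567) = -1.
Legendre symbol -1 ⇒ 4567 is inert.

inert — (4567) stays prime in O_K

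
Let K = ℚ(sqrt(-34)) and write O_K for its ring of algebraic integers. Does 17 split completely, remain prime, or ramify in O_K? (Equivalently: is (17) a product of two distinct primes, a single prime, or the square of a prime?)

ramified

-34 mod 4 = 2, hence disc K = 4·(-34) = -136 and O_K = ℤ[√-34].
17 divides disc(K) = -136, so 17 ramifies.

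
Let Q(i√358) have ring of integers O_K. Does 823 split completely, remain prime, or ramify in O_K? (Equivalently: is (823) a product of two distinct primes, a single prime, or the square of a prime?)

Since -358 ≢ 1 mod 4, the ring of integers is ℤ[√-358] with discriminant 4·(-358) = -1432.
823 ∤ -1432, so 823 is unramified.
Legendre symbol by Euler's criterion: (-358/823) ≡ (-358)^411 ≡ 1 (mod 823), i.e. (-358/823) = 1.
d is a quadratic residue mod p, hence 823 splits in O_K.

split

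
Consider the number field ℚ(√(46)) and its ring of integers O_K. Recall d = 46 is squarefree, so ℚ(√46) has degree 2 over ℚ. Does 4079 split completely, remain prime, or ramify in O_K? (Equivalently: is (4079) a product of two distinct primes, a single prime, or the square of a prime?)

4079 remains inert

d = 46 ≡ 2 (mod 4), so O_K = ℤ[√46] and disc(K) = 4d = 184.
Since gcd(4079, 184) = 1 the prime 4079 does not ramify.
Legendre symbol by Euler's criterion: (46/4079) ≡ 46^2039 ≡ 4078 (mod 4079), i.e. (46/4079) = -1.
d is a non-residue mod p, hence 4079 remains inert in O_K.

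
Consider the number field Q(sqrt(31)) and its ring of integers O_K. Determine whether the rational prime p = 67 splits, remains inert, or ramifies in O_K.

p is inert

31 mod 4 = 3, hence disc K = 4·31 = 124 and O_K = ℤ[√31].
disc(K) = 124 is not divisible by 67; 67 is unramified.
(31/67) = 31^33 mod 67 = 66, giving Legendre symbol -1.
Legendre symbol -1 ⇒ 67 is inert.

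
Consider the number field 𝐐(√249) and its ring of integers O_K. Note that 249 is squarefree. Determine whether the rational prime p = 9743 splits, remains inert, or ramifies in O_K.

Since 249 ≡ 1 mod 4, the ring of integers is ℤ[(1+√249)/2] with discriminant 249.
disc(K) = 249 is not divisible by 9743; 9743 is unramified.
Euler's criterion: 249^4871 mod 9743 = 1. Thus (249|9743) = 1.
Legendre symbol 1 ⇒ 9743 is split.

p splits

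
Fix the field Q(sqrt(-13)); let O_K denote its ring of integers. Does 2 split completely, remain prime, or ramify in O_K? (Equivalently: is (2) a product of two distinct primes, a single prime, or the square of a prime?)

-13 mod 4 = 3, hence disc K = 4·(-13) = -52 and O_K = ℤ[√-13].
Ramification test: 2 | -52. The prime 2 ramifies in K.

2 is ramified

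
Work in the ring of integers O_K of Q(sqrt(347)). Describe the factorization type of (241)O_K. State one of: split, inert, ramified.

Since 347 ≢ 1 mod 4, the ring of integers is ℤ[√347] with discriminant 4·347 = 1388.
Since gcd(241, 1388) = 1 the prime 241 does not ramify.
(347/241) = 106^120 mod 241 = 1, giving Legendre symbol 1.
(347/241) = 1, so 241 splits.

241 splits in O_K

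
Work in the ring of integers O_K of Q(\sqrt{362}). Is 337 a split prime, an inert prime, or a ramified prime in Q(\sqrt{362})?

337 splits in O_K

d = 362 ≡ 2 (mod 4), so O_K = ℤ[√362] and disc(K) = 4d = 1448.
337 ∤ 1448, so 337 is unramified.
Compute (362/337) via Euler: 25^((337-1)/2) mod 337 = 1, so (362/337) = 1.
d is a quadratic residue mod p, hence 337 splits in O_K.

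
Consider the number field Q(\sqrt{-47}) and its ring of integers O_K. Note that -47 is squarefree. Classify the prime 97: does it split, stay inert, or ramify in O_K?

-47 mod 4 = 1, hence disc K = -47 and O_K = ℤ[(1+√-47)/2].
disc(K) = -47 is not divisible by 97; 97 is unramified.
Compute (-47/97) via Euler: 50^((97-1)/2) mod 97 = 1, so (-47/97) = 1.
(-47/97) = 1, so 97 splits.

splits completely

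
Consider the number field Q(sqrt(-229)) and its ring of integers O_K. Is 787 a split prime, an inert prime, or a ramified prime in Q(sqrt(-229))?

d = -229 ≡ 3 (mod 4), so O_K = ℤ[√-229] and disc(K) = 4d = -916.
Since gcd(787, -916) = 1 the prime 787 does not ramify.
(-229/787) = 558^393 mod 787 = 786, giving Legendre symbol -1.
Legendre symbol -1 ⇒ 787 is inert.

p is inert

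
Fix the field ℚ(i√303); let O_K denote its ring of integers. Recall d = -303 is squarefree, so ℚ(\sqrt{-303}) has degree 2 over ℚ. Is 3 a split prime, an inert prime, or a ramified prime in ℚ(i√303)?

-303 mod 4 = 1, hence disc K = -303 and O_K = ℤ[(1+√-303)/2].
disc(K) = -303 = 3·(-101), so p = 3 is ramified.

ramified — (3) = 𝔭²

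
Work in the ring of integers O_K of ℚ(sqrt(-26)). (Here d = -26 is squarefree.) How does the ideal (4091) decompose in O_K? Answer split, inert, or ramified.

p splits

d = -26 ≡ 2 (mod 4), so O_K = ℤ[√-26] and disc(K) = 4d = -104.
disc(K) = -104 is not divisible by 4091; 4091 is unramified.
Compute (-26/4091) via Euler: 4065^((4091-1)/2) mod 4091 = 1, so (-26/4091) = 1.
Legendre symbol 1 ⇒ 4091 is split.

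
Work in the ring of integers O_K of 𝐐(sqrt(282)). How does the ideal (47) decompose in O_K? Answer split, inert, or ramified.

Since 282 ≢ 1 mod 4, the ring of integers is ℤ[√282] with discriminant 4·282 = 1128.
47 divides disc(K) = 1128, so 47 ramifies.

p ramifies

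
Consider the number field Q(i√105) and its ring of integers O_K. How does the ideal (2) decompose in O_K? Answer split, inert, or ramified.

ramified — (2) = 𝔭²

-105 mod 4 = 3, hence disc K = 4·(-105) = -420 and O_K = ℤ[√-105].
disc(K) = -420 = 2·(-210), so p = 2 is ramified.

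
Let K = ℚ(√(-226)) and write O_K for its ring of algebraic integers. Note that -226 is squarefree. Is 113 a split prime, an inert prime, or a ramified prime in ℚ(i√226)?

d = -226 ≡ 2 (mod 4), so O_K = ℤ[√-226] and disc(K) = 4d = -904.
113 divides disc(K) = -904, so 113 ramifies.

p ramifies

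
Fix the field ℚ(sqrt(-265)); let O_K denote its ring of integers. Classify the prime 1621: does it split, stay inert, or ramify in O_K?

inert — (1621) stays prime in O_K

Since -265 ≢ 1 mod 4, the ring of integers is ℤ[√-265] with discriminant 4·(-265) = -1060.
disc(K) = -1060 is not divisible by 1621; 1621 is unramified.
(-265/1621) = 1356^810 mod 1621 = 1620, giving Legendre symbol -1.
Legendre symbol -1 ⇒ 1621 is inert.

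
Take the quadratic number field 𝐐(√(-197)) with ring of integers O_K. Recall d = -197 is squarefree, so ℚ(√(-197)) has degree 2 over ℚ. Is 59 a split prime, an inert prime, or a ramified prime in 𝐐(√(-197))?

inert — (59) stays prime in O_K

-197 mod 4 = 3, hence disc K = 4·(-197) = -788 and O_K = ℤ[√-197].
Since gcd(59, -788) = 1 the prime 59 does not ramify.
Compute (-197/59) via Euler: 39^((59-1)/2) mod 59 = 58, so (-197/59) = -1.
Legendre symbol -1 ⇒ 59 is inert.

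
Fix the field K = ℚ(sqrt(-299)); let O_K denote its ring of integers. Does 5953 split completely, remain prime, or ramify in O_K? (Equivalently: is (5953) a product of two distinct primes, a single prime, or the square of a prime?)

Since -299 ≡ 1 mod 4, the ring of integers is ℤ[(1+√-299)/2] with discriminant -299.
5953 ∤ -299, so 5953 is unramified.
Euler's criterion: (-299)^2976 mod 5953 = 5952. Thus (-299|5953) = -1.
Legendre symbol -1 ⇒ 5953 is inert.

inert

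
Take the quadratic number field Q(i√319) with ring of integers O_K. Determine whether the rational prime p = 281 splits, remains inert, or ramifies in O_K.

inert — (281) stays prime in O_K

d = -319 ≡ 1 (mod 4), so O_K = ℤ[(1+√-319)/2] and disc(K) = d = -319.
disc(K) = -319 is not divisible by 281; 281 is unramified.
Legendre symbol by Euler's criterion: (-319/281) ≡ (-319)^140 ≡ 280 (mod 281), i.e. (-319/281) = -1.
Legendre symbol -1 ⇒ 281 is inert.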